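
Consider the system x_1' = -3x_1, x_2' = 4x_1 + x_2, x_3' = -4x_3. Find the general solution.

x_1(t) = C_1e^(-3t), x_2(t) = -C_1e^(-3t) + C_3e^(t), x_3(t) = C_2e^(-4t)

Coefficient matrix A = [[-3, 0, 0], [4, 1, 0], [0, 0, -4]].
det(A - λI) = 0 gives eigenvalues λ = -3, -4, 1.
For λ=-3: eigenvector (1,-1,0).
For λ=-4: eigenvector (0,0,1).
For λ=1: eigenvector (0,1,0).
General solution: C_1e^(-3t)(1,-1,0) + C_2e^(-4t)(0,0,1) + C_3e^(t)(0,1,0).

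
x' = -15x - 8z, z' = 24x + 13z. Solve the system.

x(t) = c_1e^(t) - 2c_2e^(-3t), z(t) = -2c_1e^(t) + 3c_2e^(-3t)

Coefficient matrix A = [[-15, -8], [24, 13]].
Characteristic polynomial det(A - λI) = λ^2 + 2λ - 3 = 0.
Eigenvalues λ = 1, -3.
For λ=1: (A-λI) row 1 is [-16, -8], so an eigenvector is (1, -2).
For λ=-3: (A-λI) row 1 is [-12, -8], so an eigenvector is (-2, 3).
General solution: c_1e^(t)(1,-2) + c_2e^(-3t)(-2,3).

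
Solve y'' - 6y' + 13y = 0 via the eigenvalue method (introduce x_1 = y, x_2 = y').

Let x_1 = y, x_2 = y'. Then x_1' = x_2 and x_2' = -13x_1 + 6x_2.
A = [[0,1],[-13,6]]; det(A-λI) = λ^2 - 6λ + 13.
Eigenvalues λ = 3 ± 2i.

y(t) = K_1e^(3t)cos(2t) + K_2e^(3t)sin(2t)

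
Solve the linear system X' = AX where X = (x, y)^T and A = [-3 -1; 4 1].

Coefficient matrix A = [[-3, -1], [4, 1]].
Characteristic polynomial det(A - λI) = λ^2 + 2λ + 1 = 0.
Single eigenvalue λ = -1 with algebraic multiplicity 2.
Eigenvector v = (-1,2); generalized eigenvector w with (A-λI)w=v is (2,-3).
General solution: e^(-t)[K_1·v + K_2·(t·v + w)].

x(t) = -K_1e^(-t) - K_2te^(-t) + 2K_2e^(-t), y(t) = 2K_1e^(-t) + 2K_2te^(-t) - 3K_2e^(-t)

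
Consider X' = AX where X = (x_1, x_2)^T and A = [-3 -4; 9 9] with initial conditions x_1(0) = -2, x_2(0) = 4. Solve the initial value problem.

x_1(t) = -4te^(3t) - 2e^(3t), x_2(t) = 6te^(3t) + 4e^(3t)

Coefficient matrix A = [[-3, -4], [9, 9]].
Characteristic polynomial det(A - λI) = λ^2 - 6λ + 9 = 0.
Single eigenvalue λ = 3 with algebraic multiplicity 2.
Eigenvector v = (2,-3); generalized eigenvector w with (A-λI)w=v is (-1,1).
General solution: e^(3t)[c_1·v + c_2·(t·v + w)].
Applying x_1(0)=-2, x_2(0)=4 gives c_1=-2, c_2=-2.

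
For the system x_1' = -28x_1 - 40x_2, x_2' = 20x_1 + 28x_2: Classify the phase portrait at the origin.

A = [[-28,-40],[20,28]]; det(A-λI) = λ^2 + 16.
λ = 0 ± 4i: zero real part.

center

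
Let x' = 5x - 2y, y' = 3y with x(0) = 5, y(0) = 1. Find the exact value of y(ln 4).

A = [[5,-2],[0,3]]; eigenvalues λ = 5, 3.
Eigenvectors: (1,0) for λ=5, (-1,-1) for λ=3.
From the initial condition, c_1 = 4, c_2 = -1.
y(ln 4) = (4)(4^5)(0) + (-1)(4^3)(-1) = 64.

64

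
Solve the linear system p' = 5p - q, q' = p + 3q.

p(t) = -K_1e^(4t) - K_2te^(4t), q(t) = -K_1e^(4t) - K_2te^(4t) + K_2e^(4t)

Coefficient matrix A = [[5, -1], [1, 3]].
Characteristic polynomial det(A - λI) = λ^2 - 8λ + 16 = 0.
Single eigenvalue λ = 4 with algebraic multiplicity 2.
Eigenvector v = (-1,-1); generalized eigenvector w with (A-λI)w=v is (0,1).
General solution: e^(4t)[K_1·v + K_2·(t·v + w)].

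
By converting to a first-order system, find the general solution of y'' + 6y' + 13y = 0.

Let x_1 = y, x_2 = y'. Then x_1' = x_2 and x_2' = -13x_1 - 6x_2.
A = [[0,1],[-13,-6]]; det(A-λI) = λ^2 + 6λ + 13.
Eigenvalues λ = -3 ± 2i.

y(t) = c_1e^(-3t)cos(2t) + c_2e^(-3t)sin(2t)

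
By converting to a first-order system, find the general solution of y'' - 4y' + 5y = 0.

y(t) = C_1e^(2t)cos(t) + C_2e^(2t)sin(t)

Let x_1 = y, x_2 = y'. Then x_1' = x_2 and x_2' = -5x_1 + 4x_2.
A = [[0,1],[-5,4]]; det(A-λI) = λ^2 - 4λ + 5.
Eigenvalues λ = 2 ± i.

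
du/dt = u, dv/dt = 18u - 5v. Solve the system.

u(t) = c_1e^(t), v(t) = 3c_1e^(t) - c_2e^(-5t)

Coefficient matrix A = [[1, 0], [18, -5]].
Characteristic polynomial det(A - λI) = λ^2 + 4λ - 5 = 0.
Eigenvalues λ = 1, -5.
For λ=1: (A-λI) row 2 is [18, -6], so an eigenvector is (1, 3).
For λ=-5: (A-λI) row 1 is [6, 0], so an eigenvector is (0, -1).
General solution: c_1e^(t)(1,3) + c_2e^(-5t)(0,-1).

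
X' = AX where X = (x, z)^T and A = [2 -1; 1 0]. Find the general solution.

Coefficient matrix A = [[2, -1], [1, 0]].
Characteristic polynomial det(A - λI) = λ^2 - 2λ + 1 = 0.
Single eigenvalue λ = 1 with algebraic multiplicity 2.
Eigenvector v = (-1,-1); generalized eigenvector w with (A-λI)w=v is (-3,-2).
General solution: e^(t)[C_1·v + C_2·(t·v + w)].

x(t) = -C_1e^(t) - C_2te^(t) - 3C_2e^(t), z(t) = -C_1e^(t) - C_2te^(t) - 2C_2e^(t)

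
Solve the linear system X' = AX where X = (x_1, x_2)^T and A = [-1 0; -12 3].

x_1(t) = K_1e^(-t), x_2(t) = 3K_1e^(-t) - K_2e^(3t)

Coefficient matrix A = [[-1, 0], [-12, 3]].
Characteristic polynomial det(A - λI) = λ^2 - 2λ - 3 = 0.
Eigenvalues λ = -1, 3.
For λ=-1: (A-λI) row 2 is [-12, 4], so an eigenvector is (1, 3).
For λ=3: (A-λI) row 1 is [-4, 0], so an eigenvector is (0, -1).
General solution: K_1e^(-t)(1,3) + K_2e^(3t)(0,-1).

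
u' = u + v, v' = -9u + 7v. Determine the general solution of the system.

u(t) = K_1e^(4t) + K_2te^(4t), v(t) = 3K_1e^(4t) + 3K_2te^(4t) + K_2e^(4t)

Coefficient matrix A = [[1, 1], [-9, 7]].
Characteristic polynomial det(A - λI) = λ^2 - 8λ + 16 = 0.
Single eigenvalue λ = 4 with algebraic multiplicity 2.
Eigenvector v = (1,3); generalized eigenvector w with (A-λI)w=v is (0,1).
General solution: e^(4t)[K_1·v + K_2·(t·v + w)].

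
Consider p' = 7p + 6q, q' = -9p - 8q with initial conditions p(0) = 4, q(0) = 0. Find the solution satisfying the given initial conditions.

p(t) = 12e^(t) - 8e^(-2t), q(t) = -12e^(t) + 12e^(-2t)

Coefficient matrix A = [[7, 6], [-9, -8]].
Characteristic polynomial det(A - λI) = λ^2 + λ - 2 = 0.
Eigenvalues λ = 1, -2.
For λ=1: (A-λI) row 1 is [6, 6], so an eigenvector is (1, -1).
For λ=-2: (A-λI) row 1 is [9, 6], so an eigenvector is (-2, 3).
General solution: C_1e^(t)(1,-1) + C_2e^(-2t)(-2,3).
Applying p(0)=4, q(0)=0 gives C_1=12, C_2=4.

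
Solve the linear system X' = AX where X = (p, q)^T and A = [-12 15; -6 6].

Coefficient matrix A = [[-12, 15], [-6, 6]].
Characteristic polynomial det(A - λI) = λ^2 + 6λ + 18 = 0.
Eigenvalues λ = -3 ± 3i (complex conjugate pair).
For λ=-3+3i: an eigenvector is (-2,-1) - i(1,1) = (-2 - i, -1 - i).
A real fundamental pair from Re and Im of e^((-3+3i)t)v: X_1 = e^(-3t)(cos(3t)·(-2,-1) + sin(3t)·(1,1)), X_2 = e^(-3t)(sin(3t)·(-2,-1) - cos(3t)·(1,1)).
General solution: K_1X_1 + K_2X_2.

p(t) = K_1e^(-3t)sin(3t) - 2K_1e^(-3t)cos(3t) - 2K_2e^(-3t)sin(3t) - K_2e^(-3t)cos(3t), q(t) = K_1e^(-3t)sin(3t) - K_1e^(-3t)cos(3t) - K_2e^(-3t)sin(3t) - K_2e^(-3t)cos(3t)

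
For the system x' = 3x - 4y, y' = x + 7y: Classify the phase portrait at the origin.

A = [[3,-4],[1,7]]; det(A-λI) = λ^2 - 10λ + 25.
repeated λ = 5 with a single eigenvector.

unstable improper node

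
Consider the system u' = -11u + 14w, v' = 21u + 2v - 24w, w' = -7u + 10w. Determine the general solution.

Coefficient matrix A = [[-11, 0, 14], [21, 2, -24], [-7, 0, 10]].
det(A - λI) = 0 gives eigenvalues λ = 3, 2, -4.
For λ=3: eigenvector (-1,3,-1).
For λ=2: eigenvector (0,1,0).
For λ=-4: eigenvector (2,-3,1).
General solution: c_1e^(3t)(-1,3,-1) + c_2e^(2t)(0,1,0) + c_3e^(-4t)(2,-3,1).

u(t) = -c_1e^(3t) + 2c_3e^(-4t), v(t) = 3c_1e^(3t) + c_2e^(2t) - 3c_3e^(-4t), w(t) = -c_1e^(3t) + c_3e^(-4t)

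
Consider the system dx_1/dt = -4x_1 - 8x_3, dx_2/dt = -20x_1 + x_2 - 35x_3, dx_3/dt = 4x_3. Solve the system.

x_1(t) = K_2e^(4t) + K_3e^(-4t), x_2(t) = K_1e^(t) + 5K_2e^(4t) + 4K_3e^(-4t), x_3(t) = -K_2e^(4t)

Coefficient matrix A = [[-4, 0, -8], [-20, 1, -35], [0, 0, 4]].
det(A - λI) = 0 gives eigenvalues λ = 1, 4, -4.
For λ=1: eigenvector (0,1,0).
For λ=4: eigenvector (1,5,-1).
For λ=-4: eigenvector (1,4,0).
General solution: K_1e^(t)(0,1,0) + K_2e^(4t)(1,5,-1) + K_3e^(-4t)(1,4,0).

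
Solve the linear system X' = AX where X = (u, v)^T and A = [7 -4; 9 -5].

Coefficient matrix A = [[7, -4], [9, -5]].
Characteristic polynomial det(A - λI) = λ^2 - 2λ + 1 = 0.
Single eigenvalue λ = 1 with algebraic multiplicity 2.
Eigenvector v = (2,3); generalized eigenvector w with (A-λI)w=v is (-1,-2).
General solution: e^(t)[K_1·v + K_2·(t·v + w)].

u(t) = 2K_1e^(t) + 2K_2te^(t) - K_2e^(t), v(t) = 3K_1e^(t) + 3K_2te^(t) - 2K_2e^(t)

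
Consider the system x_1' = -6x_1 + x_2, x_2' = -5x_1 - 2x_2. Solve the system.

Coefficient matrix A = [[-6, 1], [-5, -2]].
Characteristic polynomial det(A - λI) = λ^2 + 8λ + 17 = 0.
Eigenvalues λ = -4 ± i (complex conjugate pair).
For λ=-4+i: an eigenvector is (0,1) - i(1,2) = (0 - i, 1 - 2i).
A real fundamental pair from Re and Im of e^((-4+i)t)v: X_1 = e^(-4t)(cos(t)·(0,1) + sin(t)·(1,2)), X_2 = e^(-4t)(sin(t)·(0,1) - cos(t)·(1,2)).
General solution: c_1X_1 + c_2X_2.

x_1(t) = c_1e^(-4t)sin(t) - c_2e^(-4t)cos(t), x_2(t) = 2c_1e^(-4t)sin(t) + c_1e^(-4t)cos(t) + c_2e^(-4t)sin(t) - 2c_2e^(-4t)cos(t)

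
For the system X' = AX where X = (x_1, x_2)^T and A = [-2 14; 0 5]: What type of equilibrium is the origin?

saddle

A = [[-2,14],[0,5]]; det(A-λI) = λ^2 - 3λ - 10.
λ = 5, -2: opposite signs.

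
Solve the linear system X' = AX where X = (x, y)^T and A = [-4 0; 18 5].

Coefficient matrix A = [[-4, 0], [18, 5]].
Characteristic polynomial det(A - λI) = λ^2 - λ - 20 = 0.
Eigenvalues λ = 5, -4.
For λ=5: (A-λI) row 1 is [-9, 0], so an eigenvector is (0, -1).
For λ=-4: (A-λI) row 2 is [18, 9], so an eigenvector is (1, -2).
General solution: K_1e^(5t)(0,-1) + K_2e^(-4t)(1,-2).

x(t) = K_2e^(-4t), y(t) = -K_1e^(5t) - 2K_2e^(-4t)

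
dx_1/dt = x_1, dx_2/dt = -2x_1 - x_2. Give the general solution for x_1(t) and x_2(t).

x_1(t) = -C_1e^(t), x_2(t) = C_1e^(t) + C_2e^(-t)

Coefficient matrix A = [[1, 0], [-2, -1]].
Characteristic polynomial det(A - λI) = λ^2 - 1 = 0.
Eigenvalues λ = 1, -1.
For λ=1: (A-λI) row 2 is [-2, -2], so an eigenvector is (-1, 1).
For λ=-1: (A-λI) row 1 is [2, 0], so an eigenvector is (0, 1).
General solution: C_1e^(t)(-1,1) + C_2e^(-t)(0,1).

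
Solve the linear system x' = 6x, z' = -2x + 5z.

x(t) = K_1e^(6t), z(t) = -2K_1e^(6t) + K_2e^(5t)

Coefficient matrix A = [[6, 0], [-2, 5]].
Characteristic polynomial det(A - λI) = λ^2 - 11λ + 30 = 0.
Eigenvalues λ = 6, 5.
For λ=6: (A-λI) row 2 is [-2, -1], so an eigenvector is (1, -2).
For λ=5: (A-λI) row 1 is [1, 0], so an eigenvector is (0, 1).
General solution: K_1e^(6t)(1,-2) + K_2e^(5t)(0,1).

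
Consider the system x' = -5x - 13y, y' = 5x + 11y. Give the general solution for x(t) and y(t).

Coefficient matrix A = [[-5, -13], [5, 11]].
Characteristic polynomial det(A - λI) = λ^2 - 6λ + 10 = 0.
Eigenvalues λ = 3 ± i (complex conjugate pair).
For λ=3+i: an eigenvector is (-2,1) - i(3,-2) = (-2 - 3i, 1 + 2i).
A real fundamental pair from Re and Im of e^((3+i)t)v: X_1 = e^(3t)(cos(t)·(-2,1) + sin(t)·(3,-2)), X_2 = e^(3t)(sin(t)·(-2,1) - cos(t)·(3,-2)).
General solution: K_1X_1 + K_2X_2.

x(t) = 3K_1e^(3t)sin(t) - 2K_1e^(3t)cos(t) - 2K_2e^(3t)sin(t) - 3K_2e^(3t)cos(t), y(t) = -2K_1e^(3t)sin(t) + K_1e^(3t)cos(t) + K_2e^(3t)sin(t) + 2K_2e^(3t)cos(t)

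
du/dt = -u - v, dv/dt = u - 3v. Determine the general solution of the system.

u(t) = K_1e^(-2t) + K_2te^(-2t), v(t) = K_1e^(-2t) + K_2te^(-2t) - K_2e^(-2t)

Coefficient matrix A = [[-1, -1], [1, -3]].
Characteristic polynomial det(A - λI) = λ^2 + 4λ + 4 = 0.
Single eigenvalue λ = -2 with algebraic multiplicity 2.
Eigenvector v = (1,1); generalized eigenvector w with (A-λI)w=v is (0,-1).
General solution: e^(-2t)[K_1·v + K_2·(t·v + w)].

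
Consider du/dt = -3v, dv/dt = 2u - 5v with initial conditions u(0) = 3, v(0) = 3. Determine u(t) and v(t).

u(t) = 3e^(-3t), v(t) = 3e^(-3t)

Coefficient matrix A = [[0, -3], [2, -5]].
Characteristic polynomial det(A - λI) = λ^2 + 5λ + 6 = 0.
Eigenvalues λ = -2, -3.
For λ=-2: (A-λI) row 1 is [2, -3], so an eigenvector is (-3, -2).
For λ=-3: (A-λI) row 1 is [3, -3], so an eigenvector is (-1, -1).
General solution: c_1e^(-2t)(-3,-2) + c_2e^(-3t)(-1,-1).
Applying u(0)=3, v(0)=3 gives c_1=0, c_2=-3.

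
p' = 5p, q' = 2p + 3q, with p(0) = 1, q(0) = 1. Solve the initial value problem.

Coefficient matrix A = [[5, 0], [2, 3]].
Characteristic polynomial det(A - λI) = λ^2 - 8λ + 15 = 0.
Eigenvalues λ = 5, 3.
For λ=5: (A-λI) row 2 is [2, -2], so an eigenvector is (-1, -1).
For λ=3: (A-λI) row 1 is [2, 0], so an eigenvector is (0, 1).
General solution: K_1e^(5t)(-1,-1) + K_2e^(3t)(0,1).
Applying p(0)=1, q(0)=1 gives K_1=-1, K_2=0.

p(t) = e^(5t), q(t) = e^(5t)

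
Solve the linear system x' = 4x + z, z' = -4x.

x(t) = C_1e^(2t) + C_2te^(2t) + 2C_2e^(2t), z(t) = -2C_1e^(2t) - 2C_2te^(2t) - 3C_2e^(2t)

Coefficient matrix A = [[4, 1], [-4, 0]].
Characteristic polynomial det(A - λI) = λ^2 - 4λ + 4 = 0.
Single eigenvalue λ = 2 with algebraic multiplicity 2.
Eigenvector v = (1,-2); generalized eigenvector w with (A-λI)w=v is (2,-3).
General solution: e^(2t)[C_1·v + C_2·(t·v + w)].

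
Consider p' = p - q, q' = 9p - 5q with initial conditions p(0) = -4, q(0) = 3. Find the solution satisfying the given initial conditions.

Coefficient matrix A = [[1, -1], [9, -5]].
Characteristic polynomial det(A - λI) = λ^2 + 4λ + 4 = 0.
Single eigenvalue λ = -2 with algebraic multiplicity 2.
Eigenvector v = (1,3); generalized eigenvector w with (A-λI)w=v is (1,2).
General solution: e^(-2t)[c_1·v + c_2·(t·v + w)].
Applying p(0)=-4, q(0)=3 gives c_1=11, c_2=-15.

p(t) = -15te^(-2t) - 4e^(-2t), q(t) = -45te^(-2t) + 3e^(-2t)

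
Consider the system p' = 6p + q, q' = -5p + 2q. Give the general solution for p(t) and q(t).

Coefficient matrix A = [[6, 1], [-5, 2]].
Characteristic polynomial det(A - λI) = λ^2 - 8λ + 17 = 0.
Eigenvalues λ = 4 ± i (complex conjugate pair).
For λ=4+i: an eigenvector is (1,-2) - i(0,-1) = (1, -2 + i).
A real fundamental pair from Re and Im of e^((4+i)t)v: X_1 = e^(4t)(cos(t)·(1,-2) + sin(t)·(0,-1)), X_2 = e^(4t)(sin(t)·(1,-2) - cos(t)·(0,-1)).
General solution: c_1X_1 + c_2X_2.

p(t) = c_1e^(4t)cos(t) + c_2e^(4t)sin(t), q(t) = -c_1e^(4t)sin(t) - 2c_1e^(4t)cos(t) - 2c_2e^(4t)sin(t) + c_2e^(4t)cos(t)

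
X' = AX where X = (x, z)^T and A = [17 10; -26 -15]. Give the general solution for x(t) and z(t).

Coefficient matrix A = [[17, 10], [-26, -15]].
Characteristic polynomial det(A - λI) = λ^2 - 2λ + 5 = 0.
Eigenvalues λ = 1 ± 2i (complex conjugate pair).
For λ=1+2i: an eigenvector is (-2,3) - i(-1,2) = (-2 + i, 3 - 2i).
A real fundamental pair from Re and Im of e^((1+2i)t)v: X_1 = e^(t)(cos(2t)·(-2,3) + sin(2t)·(-1,2)), X_2 = e^(t)(sin(2t)·(-2,3) - cos(2t)·(-1,2)).
General solution: C_1X_1 + C_2X_2.

x(t) = -C_1e^(t)sin(2t) - 2C_1e^(t)cos(2t) - 2C_2e^(t)sin(2t) + C_2e^(t)cos(2t), z(t) = 2C_1e^(t)sin(2t) + 3C_1e^(t)cos(2t) + 3C_2e^(t)sin(2t) - 2C_2e^(t)cos(2t)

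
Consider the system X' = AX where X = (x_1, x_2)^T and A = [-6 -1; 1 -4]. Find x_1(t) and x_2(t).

x_1(t) = c_1e^(-5t) + c_2te^(-5t), x_2(t) = -c_1e^(-5t) - c_2te^(-5t) - c_2e^(-5t)

Coefficient matrix A = [[-6, -1], [1, -4]].
Characteristic polynomial det(A - λI) = λ^2 + 10λ + 25 = 0.
Single eigenvalue λ = -5 with algebraic multiplicity 2.
Eigenvector v = (1,-1); generalized eigenvector w with (A-λI)w=v is (0,-1).
General solution: e^(-5t)[c_1·v + c_2·(t·v + w)].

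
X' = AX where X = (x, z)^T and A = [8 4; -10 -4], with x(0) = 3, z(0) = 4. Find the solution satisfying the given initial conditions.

Coefficient matrix A = [[8, 4], [-10, -4]].
Characteristic polynomial det(A - λI) = λ^2 - 4λ + 8 = 0.
Eigenvalues λ = 2 ± 2i (complex conjugate pair).
For λ=2+2i: an eigenvector is (1,-2) - i(-1,1) = (1 + i, -2 - i).
A real fundamental pair from Re and Im of e^((2+2i)t)v: X_1 = e^(2t)(cos(2t)·(1,-2) + sin(2t)·(-1,1)), X_2 = e^(2t)(sin(2t)·(1,-2) - cos(2t)·(-1,1)).
General solution: C_1X_1 + C_2X_2.
Applying x(0)=3, z(0)=4 gives C_1=-7, C_2=10.

x(t) = 17e^(2t)sin(2t) + 3e^(2t)cos(2t), z(t) = -27e^(2t)sin(2t) + 4e^(2t)cos(2t)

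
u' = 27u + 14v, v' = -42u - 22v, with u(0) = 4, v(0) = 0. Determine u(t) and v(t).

Coefficient matrix A = [[27, 14], [-42, -22]].
Characteristic polynomial det(A - λI) = λ^2 - 5λ - 6 = 0.
Eigenvalues λ = 6, -1.
For λ=6: (A-λI) row 1 is [21, 14], so an eigenvector is (2, -3).
For λ=-1: (A-λI) row 1 is [28, 14], so an eigenvector is (1, -2).
General solution: c_1e^(6t)(2,-3) + c_2e^(-t)(1,-2).
Applying u(0)=4, v(0)=0 gives c_1=8, c_2=-12.

u(t) = 16e^(6t) - 12e^(-t), v(t) = -24e^(6t) + 24e^(-t)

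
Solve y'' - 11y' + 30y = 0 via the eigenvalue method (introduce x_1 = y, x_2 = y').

y(t) = C_1e^(5t) + C_2e^(6t)

Let x_1 = y, x_2 = y'. Then x_1' = x_2 and x_2' = -30x_1 + 11x_2.
A = [[0,1],[-30,11]]; det(A-λI) = λ^2 - 11λ + 30.
Eigenvalues λ = 5, 6 with eigenvectors (1,5), (1,6).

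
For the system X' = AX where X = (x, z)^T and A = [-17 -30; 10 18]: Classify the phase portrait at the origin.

saddle

A = [[-17,-30],[10,18]]; det(A-λI) = λ^2 - λ - 6.
λ = -2, 3: opposite signs.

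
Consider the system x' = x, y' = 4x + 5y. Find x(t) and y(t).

Coefficient matrix A = [[1, 0], [4, 5]].
Characteristic polynomial det(A - λI) = λ^2 - 6λ + 5 = 0.
Eigenvalues λ = 5, 1.
For λ=5: (A-λI) row 1 is [-4, 0], so an eigenvector is (0, -1).
For λ=1: (A-λI) row 2 is [4, 4], so an eigenvector is (-1, 1).
General solution: C_1e^(5t)(0,-1) + C_2e^(t)(-1,1).

x(t) = -C_2e^(t), y(t) = -C_1e^(5t) + C_2e^(t)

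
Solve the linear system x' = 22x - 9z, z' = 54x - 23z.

x(t) = C_1e^(4t) - C_2e^(-5t), z(t) = 2C_1e^(4t) - 3C_2e^(-5t)

Coefficient matrix A = [[22, -9], [54, -23]].
Characteristic polynomial det(A - λI) = λ^2 + λ - 20 = 0.
Eigenvalues λ = 4, -5.
For λ=4: (A-λI) row 1 is [18, -9], so an eigenvector is (1, 2).
For λ=-5: (A-λI) row 1 is [27, -9], so an eigenvector is (-1, -3).
General solution: C_1e^(4t)(1,2) + C_2e^(-5t)(-1,-3).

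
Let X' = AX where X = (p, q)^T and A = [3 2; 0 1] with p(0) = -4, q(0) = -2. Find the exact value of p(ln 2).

A = [[3,2],[0,1]]; eigenvalues λ = 1, 3.
Eigenvectors: (-1,1) for λ=1, (1,0) for λ=3.
From the initial condition, c_1 = -2, c_2 = -6.
p(ln 2) = (-2)(2^1)(-1) + (-6)(2^3)(1) = -44.

-44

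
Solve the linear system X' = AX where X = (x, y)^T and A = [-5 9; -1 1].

x(t) = 3K_1e^(-2t) + 3K_2te^(-2t) - K_2e^(-2t), y(t) = K_1e^(-2t) + K_2te^(-2t)

Coefficient matrix A = [[-5, 9], [-1, 1]].
Characteristic polynomial det(A - λI) = λ^2 + 4λ + 4 = 0.
Single eigenvalue λ = -2 with algebraic multiplicity 2.
Eigenvector v = (3,1); generalized eigenvector w with (A-λI)w=v is (-1,0).
General solution: e^(-2t)[K_1·v + K_2·(t·v + w)].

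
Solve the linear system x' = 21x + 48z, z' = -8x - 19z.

Coefficient matrix A = [[21, 48], [-8, -19]].
Characteristic polynomial det(A - λI) = λ^2 - 2λ - 15 = 0.
Eigenvalues λ = -3, 5.
For λ=-3: (A-λI) row 1 is [24, 48], so an eigenvector is (2, -1).
For λ=5: (A-λI) row 1 is [16, 48], so an eigenvector is (-3, 1).
General solution: c_1e^(-3t)(2,-1) + c_2e^(5t)(-3,1).

x(t) = 2c_1e^(-3t) - 3c_2e^(5t), z(t) = -c_1e^(-3t) + c_2e^(5t)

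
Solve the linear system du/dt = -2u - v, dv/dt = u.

u(t) = -c_1e^(-t) - c_2te^(-t), v(t) = c_1e^(-t) + c_2te^(-t) + c_2e^(-t)

Coefficient matrix A = [[-2, -1], [1, 0]].
Characteristic polynomial det(A - λI) = λ^2 + 2λ + 1 = 0.
Single eigenvalue λ = -1 with algebraic multiplicity 2.
Eigenvector v = (-1,1); generalized eigenvector w with (A-λI)w=v is (0,1).
General solution: e^(-t)[c_1·v + c_2·(t·v + w)].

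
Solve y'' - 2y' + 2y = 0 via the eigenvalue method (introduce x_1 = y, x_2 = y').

Let x_1 = y, x_2 = y'. Then x_1' = x_2 and x_2' = -2x_1 + 2x_2.
A = [[0,1],[-2,2]]; det(A-λI) = λ^2 - 2λ + 2.
Eigenvalues λ = 1 ± i.

y(t) = K_1e^(t)cos(t) + K_2e^(t)sin(t)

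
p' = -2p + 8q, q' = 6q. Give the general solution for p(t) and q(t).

Coefficient matrix A = [[-2, 8], [0, 6]].
Characteristic polynomial det(A - λI) = λ^2 - 4λ - 12 = 0.
Eigenvalues λ = -2, 6.
For λ=-2: (A-λI) row 1 is [0, 8], so an eigenvector is (1, 0).
For λ=6: (A-λI) row 1 is [-8, 8], so an eigenvector is (-1, -1).
General solution: c_1e^(-2t)(1,0) + c_2e^(6t)(-1,-1).

p(t) = c_1e^(-2t) - c_2e^(6t), q(t) = -c_2e^(6t)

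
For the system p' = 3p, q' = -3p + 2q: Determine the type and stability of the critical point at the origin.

A = [[3,0],[-3,2]]; det(A-λI) = λ^2 - 5λ + 6.
λ = 3, 2: both positive.

unstable node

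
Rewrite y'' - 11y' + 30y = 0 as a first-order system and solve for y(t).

Let x_1 = y, x_2 = y'. Then x_1' = x_2 and x_2' = -30x_1 + 11x_2.
A = [[0,1],[-30,11]]; det(A-λI) = λ^2 - 11λ + 30.
Eigenvalues λ = 6, 5 with eigenvectors (1,6), (1,5).

y(t) = K_1e^(6t) + K_2e^(5t)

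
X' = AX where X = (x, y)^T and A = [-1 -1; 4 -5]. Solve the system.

Coefficient matrix A = [[-1, -1], [4, -5]].
Characteristic polynomial det(A - λI) = λ^2 + 6λ + 9 = 0.
Single eigenvalue λ = -3 with algebraic multiplicity 2.
Eigenvector v = (-1,-2); generalized eigenvector w with (A-λI)w=v is (-1,-1).
General solution: e^(-3t)[K_1·v + K_2·(t·v + w)].

x(t) = -K_1e^(-3t) - K_2te^(-3t) - K_2e^(-3t), y(t) = -2K_1e^(-3t) - 2K_2te^(-3t) - K_2e^(-3t)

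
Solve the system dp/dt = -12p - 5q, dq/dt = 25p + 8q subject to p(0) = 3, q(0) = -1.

p(t) = -5e^(-2t)sin(5t) + 3e^(-2t)cos(5t), q(t) = 13e^(-2t)sin(5t) - e^(-2t)cos(5t)

Coefficient matrix A = [[-12, -5], [25, 8]].
Characteristic polynomial det(A - λI) = λ^2 + 4λ + 29 = 0.
Eigenvalues λ = -2 ± 5i (complex conjugate pair).
For λ=-2+5i: an eigenvector is (0,1) - i(-1,2) = (0 + i, 1 - 2i).
A real fundamental pair from Re and Im of e^((-2+5i)t)v: X_1 = e^(-2t)(cos(5t)·(0,1) + sin(5t)·(-1,2)), X_2 = e^(-2t)(sin(5t)·(0,1) - cos(5t)·(-1,2)).
General solution: c_1X_1 + c_2X_2.
Applying p(0)=3, q(0)=-1 gives c_1=5, c_2=3.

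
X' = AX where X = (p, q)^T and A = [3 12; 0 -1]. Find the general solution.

Coefficient matrix A = [[3, 12], [0, -1]].
Characteristic polynomial det(A - λI) = λ^2 - 2λ - 3 = 0.
Eigenvalues λ = 3, -1.
For λ=3: (A-λI) row 1 is [0, 12], so an eigenvector is (-1, 0).
For λ=-1: (A-λI) row 1 is [4, 12], so an eigenvector is (-3, 1).
General solution: C_1e^(3t)(-1,0) + C_2e^(-t)(-3,1).

p(t) = -C_1e^(3t) - 3C_2e^(-t), q(t) = C_2e^(-t)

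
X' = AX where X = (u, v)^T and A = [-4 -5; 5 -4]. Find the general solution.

Coefficient matrix A = [[-4, -5], [5, -4]].
Characteristic polynomial det(A - λI) = λ^2 + 8λ + 41 = 0.
Eigenvalues λ = -4 ± 5i (complex conjugate pair).
For λ=-4+5i: an eigenvector is (0,1) - i(-1,0) = (0 + i, 1).
A real fundamental pair from Re and Im of e^((-4+5i)t)v: X_1 = e^(-4t)(cos(5t)·(0,1) + sin(5t)·(-1,0)), X_2 = e^(-4t)(sin(5t)·(0,1) - cos(5t)·(-1,0)).
General solution: K_1X_1 + K_2X_2.

u(t) = -K_1e^(-4t)sin(5t) + K_2e^(-4t)cos(5t), v(t) = K_1e^(-4t)cos(5t) + K_2e^(-4t)sin(5t)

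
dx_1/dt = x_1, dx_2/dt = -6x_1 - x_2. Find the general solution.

x_1(t) = -K_1e^(t), x_2(t) = 3K_1e^(t) - K_2e^(-t)

Coefficient matrix A = [[1, 0], [-6, -1]].
Characteristic polynomial det(A - λI) = λ^2 - 1 = 0.
Eigenvalues λ = 1, -1.
For λ=1: (A-λI) row 2 is [-6, -2], so an eigenvector is (-1, 3).
For λ=-1: (A-λI) row 1 is [2, 0], so an eigenvector is (0, -1).
General solution: K_1e^(t)(-1,3) + K_2e^(-t)(0,-1).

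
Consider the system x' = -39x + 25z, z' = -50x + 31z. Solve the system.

x(t) = -K_1e^(-4t)sin(5t) - 2K_1e^(-4t)cos(5t) - 2K_2e^(-4t)sin(5t) + K_2e^(-4t)cos(5t), z(t) = -K_1e^(-4t)sin(5t) - 3K_1e^(-4t)cos(5t) - 3K_2e^(-4t)sin(5t) + K_2e^(-4t)cos(5t)

Coefficient matrix A = [[-39, 25], [-50, 31]].
Characteristic polynomial det(A - λI) = λ^2 + 8λ + 41 = 0.
Eigenvalues λ = -4 ± 5i (complex conjugate pair).
For λ=-4+5i: an eigenvector is (-2,-3) - i(-1,-1) = (-2 + i, -3 + i).
A real fundamental pair from Re and Im of e^((-4+5i)t)v: X_1 = e^(-4t)(cos(5t)·(-2,-3) + sin(5t)·(-1,-1)), X_2 = e^(-4t)(sin(5t)·(-2,-3) - cos(5t)·(-1,-1)).
General solution: K_1X_1 + K_2X_2.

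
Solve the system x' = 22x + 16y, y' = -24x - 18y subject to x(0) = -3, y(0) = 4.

x(t) = -e^(6t) - 2e^(-2t), y(t) = e^(6t) + 3e^(-2t)

Coefficient matrix A = [[22, 16], [-24, -18]].
Characteristic polynomial det(A - λI) = λ^2 - 4λ - 12 = 0.
Eigenvalues λ = 6, -2.
For λ=6: (A-λI) row 1 is [16, 16], so an eigenvector is (1, -1).
For λ=-2: (A-λI) row 1 is [24, 16], so an eigenvector is (-2, 3).
General solution: C_1e^(6t)(1,-1) + C_2e^(-2t)(-2,3).
Applying x(0)=-3, y(0)=4 gives C_1=-1, C_2=1.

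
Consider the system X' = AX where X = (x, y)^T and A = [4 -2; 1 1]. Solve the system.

x(t) = 2K_1e^(3t) + K_2e^(2t), y(t) = K_1e^(3t) + K_2e^(2t)

Coefficient matrix A = [[4, -2], [1, 1]].
Characteristic polynomial det(A - λI) = λ^2 - 5λ + 6 = 0.
Eigenvalues λ = 3, 2.
For λ=3: (A-λI) row 1 is [1, -2], so an eigenvector is (2, 1).
For λ=2: (A-λI) row 1 is [2, -2], so an eigenvector is (1, 1).
General solution: K_1e^(3t)(2,1) + K_2e^(2t)(1,1).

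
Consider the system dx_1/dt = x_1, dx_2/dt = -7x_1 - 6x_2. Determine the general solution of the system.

x_1(t) = -C_1e^(t), x_2(t) = C_1e^(t) + C_2e^(-6t)

Coefficient matrix A = [[1, 0], [-7, -6]].
Characteristic polynomial det(A - λI) = λ^2 + 5λ - 6 = 0.
Eigenvalues λ = 1, -6.
For λ=1: (A-λI) row 2 is [-7, -7], so an eigenvector is (-1, 1).
For λ=-6: (A-λI) row 1 is [7, 0], so an eigenvector is (0, 1).
General solution: C_1e^(t)(-1,1) + C_2e^(-6t)(0,1).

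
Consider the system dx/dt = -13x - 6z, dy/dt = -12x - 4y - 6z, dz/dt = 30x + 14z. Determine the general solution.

x(t) = K_1e^(-t) - 2K_3e^(2t), y(t) = K_2e^(-4t) - K_3e^(2t), z(t) = -2K_1e^(-t) + 5K_3e^(2t)

Coefficient matrix A = [[-13, 0, -6], [-12, -4, -6], [30, 0, 14]].
det(A - λI) = 0 gives eigenvalues λ = -1, -4, 2.
For λ=-1: eigenvector (1,0,-2).
For λ=-4: eigenvector (0,1,0).
For λ=2: eigenvector (-2,-1,5).
General solution: K_1e^(-t)(1,0,-2) + K_2e^(-4t)(0,1,0) + K_3e^(2t)(-2,-1,5).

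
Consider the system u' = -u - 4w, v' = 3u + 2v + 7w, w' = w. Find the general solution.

u(t) = K_2e^(-t) - 2K_3e^(t), v(t) = K_1e^(2t) - K_2e^(-t) - K_3e^(t), w(t) = K_3e^(t)

Coefficient matrix A = [[-1, 0, -4], [3, 2, 7], [0, 0, 1]].
det(A - λI) = 0 gives eigenvalues λ = 2, -1, 1.
For λ=2: eigenvector (0,1,0).
For λ=-1: eigenvector (1,-1,0).
For λ=1: eigenvector (-2,-1,1).
General solution: K_1e^(2t)(0,1,0) + K_2e^(-t)(1,-1,0) + K_3e^(t)(-2,-1,1).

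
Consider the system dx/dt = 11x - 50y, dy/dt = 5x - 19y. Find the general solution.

Coefficient matrix A = [[11, -50], [5, -19]].
Characteristic polynomial det(A - λI) = λ^2 + 8λ + 41 = 0.
Eigenvalues λ = -4 ± 5i (complex conjugate pair).
For λ=-4+5i: an eigenvector is (-3,-1) - i(1,0) = (-3 - i, -1).
A real fundamental pair from Re and Im of e^((-4+5i)t)v: X_1 = e^(-4t)(cos(5t)·(-3,-1) + sin(5t)·(1,0)), X_2 = e^(-4t)(sin(5t)·(-3,-1) - cos(5t)·(1,0)).
General solution: c_1X_1 + c_2X_2.

x(t) = c_1e^(-4t)sin(5t) - 3c_1e^(-4t)cos(5t) - 3c_2e^(-4t)sin(5t) - c_2e^(-4t)cos(5t), y(t) = -c_1e^(-4t)cos(5t) - c_2e^(-4t)sin(5t)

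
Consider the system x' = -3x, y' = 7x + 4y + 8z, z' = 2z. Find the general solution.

Coefficient matrix A = [[-3, 0, 0], [7, 4, 8], [0, 0, 2]].
det(A - λI) = 0 gives eigenvalues λ = -3, 4, 2.
For λ=-3: eigenvector (1,-1,0).
For λ=4: eigenvector (0,1,0).
For λ=2: eigenvector (0,-4,1).
General solution: c_1e^(-3t)(1,-1,0) + c_2e^(4t)(0,1,0) + c_3e^(2t)(0,-4,1).

x(t) = c_1e^(-3t), y(t) = -c_1e^(-3t) + c_2e^(4t) - 4c_3e^(2t), z(t) = c_3e^(2t)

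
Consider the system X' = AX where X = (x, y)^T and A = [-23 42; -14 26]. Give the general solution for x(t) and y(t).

Coefficient matrix A = [[-23, 42], [-14, 26]].
Characteristic polynomial det(A - λI) = λ^2 - 3λ - 10 = 0.
Eigenvalues λ = 5, -2.
For λ=5: (A-λI) row 1 is [-28, 42], so an eigenvector is (3, 2).
For λ=-2: (A-λI) row 1 is [-21, 42], so an eigenvector is (2, 1).
General solution: K_1e^(5t)(3,2) + K_2e^(-2t)(2,1).

x(t) = 3K_1e^(5t) + 2K_2e^(-2t), y(t) = 2K_1e^(5t) + K_2e^(-2t)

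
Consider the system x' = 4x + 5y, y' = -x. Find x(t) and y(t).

x(t) = -2c_1e^(2t)sin(t) - c_1e^(2t)cos(t) - c_2e^(2t)sin(t) + 2c_2e^(2t)cos(t), y(t) = c_1e^(2t)sin(t) - c_2e^(2t)cos(t)

Coefficient matrix A = [[4, 5], [-1, 0]].
Characteristic polynomial det(A - λI) = λ^2 - 4λ + 5 = 0.
Eigenvalues λ = 2 ± i (complex conjugate pair).
For λ=2+i: an eigenvector is (-1,0) - i(-2,1) = (-1 + 2i, 0 - i).
A real fundamental pair from Re and Im of e^((2+i)t)v: X_1 = e^(2t)(cos(t)·(-1,0) + sin(t)·(-2,1)), X_2 = e^(2t)(sin(t)·(-1,0) - cos(t)·(-2,1)).
General solution: c_1X_1 + c_2X_2.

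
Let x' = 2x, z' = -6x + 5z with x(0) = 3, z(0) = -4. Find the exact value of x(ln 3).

27

A = [[2,0],[-6,5]]; eigenvalues λ = 2, 5.
Eigenvectors: (1,2) for λ=2, (0,1) for λ=5.
From the initial condition, c_1 = 3, c_2 = -10.
x(ln 3) = (3)(3^2)(1) + (-10)(3^5)(0) = 27.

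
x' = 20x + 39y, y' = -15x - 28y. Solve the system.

x(t) = -2C_1e^(-4t)sin(3t) + 3C_1e^(-4t)cos(3t) + 3C_2e^(-4t)sin(3t) + 2C_2e^(-4t)cos(3t), y(t) = C_1e^(-4t)sin(3t) - 2C_1e^(-4t)cos(3t) - 2C_2e^(-4t)sin(3t) - C_2e^(-4t)cos(3t)

Coefficient matrix A = [[20, 39], [-15, -28]].
Characteristic polynomial det(A - λI) = λ^2 + 8λ + 25 = 0.
Eigenvalues λ = -4 ± 3i (complex conjugate pair).
For λ=-4+3i: an eigenvector is (3,-2) - i(-2,1) = (3 + 2i, -2 - i).
A real fundamental pair from Re and Im of e^((-4+3i)t)v: X_1 = e^(-4t)(cos(3t)·(3,-2) + sin(3t)·(-2,1)), X_2 = e^(-4t)(sin(3t)·(3,-2) - cos(3t)·(-2,1)).
General solution: C_1X_1 + C_2X_2.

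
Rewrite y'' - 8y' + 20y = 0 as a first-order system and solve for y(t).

y(t) = c_1e^(4t)cos(2t) + c_2e^(4t)sin(2t)

Let x_1 = y, x_2 = y'. Then x_1' = x_2 and x_2' = -20x_1 + 8x_2.
A = [[0,1],[-20,8]]; det(A-λI) = λ^2 - 8λ + 20.
Eigenvalues λ = 4 ± 2i.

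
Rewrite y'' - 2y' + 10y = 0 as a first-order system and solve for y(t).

y(t) = C_1e^(t)cos(3t) + C_2e^(t)sin(3t)

Let x_1 = y, x_2 = y'. Then x_1' = x_2 and x_2' = -10x_1 + 2x_2.
A = [[0,1],[-10,2]]; det(A-λI) = λ^2 - 2λ + 10.
Eigenvalues λ = 1 ± 3i.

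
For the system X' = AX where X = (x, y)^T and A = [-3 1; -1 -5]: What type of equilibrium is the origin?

A = [[-3,1],[-1,-5]]; det(A-λI) = λ^2 + 8λ + 16.
repeated λ = -4 with a single eigenvector.

stable improper node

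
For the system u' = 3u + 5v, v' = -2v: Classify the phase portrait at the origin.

A = [[3,5],[0,-2]]; det(A-λI) = λ^2 - λ - 6.
λ = -2, 3: opposite signs.

saddle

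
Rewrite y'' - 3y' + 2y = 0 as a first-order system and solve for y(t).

y(t) = K_1e^(2t) + K_2e^(t)

Let x_1 = y, x_2 = y'. Then x_1' = x_2 and x_2' = -2x_1 + 3x_2.
A = [[0,1],[-2,3]]; det(A-λI) = λ^2 - 3λ + 2.
Eigenvalues λ = 2, 1 with eigenvectors (1,2), (1,1).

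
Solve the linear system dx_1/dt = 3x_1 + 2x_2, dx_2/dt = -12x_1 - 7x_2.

Coefficient matrix A = [[3, 2], [-12, -7]].
Characteristic polynomial det(A - λI) = λ^2 + 4λ + 3 = 0.
Eigenvalues λ = -3, -1.
For λ=-3: (A-λI) row 1 is [6, 2], so an eigenvector is (1, -3).
For λ=-1: (A-λI) row 1 is [4, 2], so an eigenvector is (1, -2).
General solution: C_1e^(-3t)(1,-3) + C_2e^(-t)(1,-2).

x_1(t) = C_1e^(-3t) + C_2e^(-t), x_2(t) = -3C_1e^(-3t) - 2C_2e^(-t)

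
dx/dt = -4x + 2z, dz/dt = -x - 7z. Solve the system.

Coefficient matrix A = [[-4, 2], [-1, -7]].
Characteristic polynomial det(A - λI) = λ^2 + 11λ + 30 = 0.
Eigenvalues λ = -5, -6.
For λ=-5: (A-λI) row 1 is [1, 2], so an eigenvector is (2, -1).
For λ=-6: (A-λI) row 1 is [2, 2], so an eigenvector is (-1, 1).
General solution: c_1e^(-5t)(2,-1) + c_2e^(-6t)(-1,1).

x(t) = 2c_1e^(-5t) - c_2e^(-6t), z(t) = -c_1e^(-5t) + c_2e^(-6t)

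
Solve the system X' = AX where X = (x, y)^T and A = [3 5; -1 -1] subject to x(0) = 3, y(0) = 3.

Coefficient matrix A = [[3, 5], [-1, -1]].
Characteristic polynomial det(A - λI) = λ^2 - 2λ + 2 = 0.
Eigenvalues λ = 1 ± i (complex conjugate pair).
For λ=1+i: an eigenvector is (2,-1) - i(-1,0) = (2 + i, -1).
A real fundamental pair from Re and Im of e^((1+i)t)v: X_1 = e^(t)(cos(t)·(2,-1) + sin(t)·(-1,0)), X_2 = e^(t)(sin(t)·(2,-1) - cos(t)·(-1,0)).
General solution: c_1X_1 + c_2X_2.
Applying x(0)=3, y(0)=3 gives c_1=-3, c_2=9.

x(t) = 21e^(t)sin(t) + 3e^(t)cos(t), y(t) = -9e^(t)sin(t) + 3e^(t)cos(t)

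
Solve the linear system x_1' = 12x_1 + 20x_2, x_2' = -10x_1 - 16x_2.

Coefficient matrix A = [[12, 20], [-10, -16]].
Characteristic polynomial det(A - λI) = λ^2 + 4λ + 8 = 0.
Eigenvalues λ = -2 ± 2i (complex conjugate pair).
For λ=-2+2i: an eigenvector is (-1,1) - i(3,-2) = (-1 - 3i, 1 + 2i).
A real fundamental pair from Re and Im of e^((-2+2i)t)v: X_1 = e^(-2t)(cos(2t)·(-1,1) + sin(2t)·(3,-2)), X_2 = e^(-2t)(sin(2t)·(-1,1) - cos(2t)·(3,-2)).
General solution: K_1X_1 + K_2X_2.

x_1(t) = 3K_1e^(-2t)sin(2t) - K_1e^(-2t)cos(2t) - K_2e^(-2t)sin(2t) - 3K_2e^(-2t)cos(2t), x_2(t) = -2K_1e^(-2t)sin(2t) + K_1e^(-2t)cos(2t) + K_2e^(-2t)sin(2t) + 2K_2e^(-2t)cos(2t)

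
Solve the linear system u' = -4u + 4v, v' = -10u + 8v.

Coefficient matrix A = [[-4, 4], [-10, 8]].
Characteristic polynomial det(A - λI) = λ^2 - 4λ + 8 = 0.
Eigenvalues λ = 2 ± 2i (complex conjugate pair).
For λ=2+2i: an eigenvector is (-1,-1) - i(1,2) = (-1 - i, -1 - 2i).
A real fundamental pair from Re and Im of e^((2+2i)t)v: X_1 = e^(2t)(cos(2t)·(-1,-1) + sin(2t)·(1,2)), X_2 = e^(2t)(sin(2t)·(-1,-1) - cos(2t)·(1,2)).
General solution: K_1X_1 + K_2X_2.

u(t) = K_1e^(2t)sin(2t) - K_1e^(2t)cos(2t) - K_2e^(2t)sin(2t) - K_2e^(2t)cos(2t), v(t) = 2K_1e^(2t)sin(2t) - K_1e^(2t)cos(2t) - K_2e^(2t)sin(2t) - 2K_2e^(2t)cos(2t)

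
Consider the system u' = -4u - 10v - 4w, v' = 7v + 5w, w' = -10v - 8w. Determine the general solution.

Coefficient matrix A = [[-4, -10, -4], [0, 7, 5], [0, -10, -8]].
det(A - λI) = 0 gives eigenvalues λ = -4, 2, -3.
For λ=-4: eigenvector (1,0,0).
For λ=2: eigenvector (1,-1,1).
For λ=-3: eigenvector (2,-1,2).
General solution: c_1e^(-4t)(1,0,0) + c_2e^(2t)(1,-1,1) + c_3e^(-3t)(2,-1,2).

u(t) = c_1e^(-4t) + c_2e^(2t) + 2c_3e^(-3t), v(t) = -c_2e^(2t) - c_3e^(-3t), w(t) = c_2e^(2t) + 2c_3e^(-3t)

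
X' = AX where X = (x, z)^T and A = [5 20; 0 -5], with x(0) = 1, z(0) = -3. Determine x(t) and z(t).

x(t) = -5e^(5t) + 6e^(-5t), z(t) = -3e^(-5t)

Coefficient matrix A = [[5, 20], [0, -5]].
Characteristic polynomial det(A - λI) = λ^2 - 25 = 0.
Eigenvalues λ = 5, -5.
For λ=5: (A-λI) row 1 is [0, 20], so an eigenvector is (-1, 0).
For λ=-5: (A-λI) row 1 is [10, 20], so an eigenvector is (-2, 1).
General solution: C_1e^(5t)(-1,0) + C_2e^(-5t)(-2,1).
Applying x(0)=1, z(0)=-3 gives C_1=5, C_2=-3.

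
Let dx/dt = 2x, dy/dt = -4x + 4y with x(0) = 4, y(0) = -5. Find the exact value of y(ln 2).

A = [[2,0],[-4,4]]; eigenvalues λ = 4, 2.
Eigenvectors: (0,-1) for λ=4, (-1,-2) for λ=2.
From the initial condition, c_1 = 13, c_2 = -4.
y(ln 2) = (13)(2^4)(-1) + (-4)(2^2)(-2) = -176.

-176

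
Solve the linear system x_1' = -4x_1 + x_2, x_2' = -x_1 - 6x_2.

Coefficient matrix A = [[-4, 1], [-1, -6]].
Characteristic polynomial det(A - λI) = λ^2 + 10λ + 25 = 0.
Single eigenvalue λ = -5 with algebraic multiplicity 2.
Eigenvector v = (1,-1); generalized eigenvector w with (A-λI)w=v is (0,1).
General solution: e^(-5t)[C_1·v + C_2·(t·v + w)].

x_1(t) = C_1e^(-5t) + C_2te^(-5t), x_2(t) = -C_1e^(-5t) - C_2te^(-5t) + C_2e^(-5t)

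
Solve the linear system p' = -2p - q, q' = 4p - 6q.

Coefficient matrix A = [[-2, -1], [4, -6]].
Characteristic polynomial det(A - λI) = λ^2 + 8λ + 16 = 0.
Single eigenvalue λ = -4 with algebraic multiplicity 2.
Eigenvector v = (-1,-2); generalized eigenvector w with (A-λI)w=v is (0,1).
General solution: e^(-4t)[c_1·v + c_2·(t·v + w)].

p(t) = -c_1e^(-4t) - c_2te^(-4t), q(t) = -2c_1e^(-4t) - 2c_2te^(-4t) + c_2e^(-4t)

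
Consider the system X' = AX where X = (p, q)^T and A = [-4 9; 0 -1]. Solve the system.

Coefficient matrix A = [[-4, 9], [0, -1]].
Characteristic polynomial det(A - λI) = λ^2 + 5λ + 4 = 0.
Eigenvalues λ = -1, -4.
For λ=-1: (A-λI) row 1 is [-3, 9], so an eigenvector is (3, 1).
For λ=-4: (A-λI) row 1 is [0, 9], so an eigenvector is (-1, 0).
General solution: C_1e^(-t)(3,1) + C_2e^(-4t)(-1,0).

p(t) = 3C_1e^(-t) - C_2e^(-4t), q(t) = C_1e^(-t)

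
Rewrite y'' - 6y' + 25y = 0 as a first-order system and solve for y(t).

Let x_1 = y, x_2 = y'. Then x_1' = x_2 and x_2' = -25x_1 + 6x_2.
A = [[0,1],[-25,6]]; det(A-λI) = λ^2 - 6λ + 25.
Eigenvalues λ = 3 ± 4i.

y(t) = C_1e^(3t)cos(4t) + C_2e^(3t)sin(4t)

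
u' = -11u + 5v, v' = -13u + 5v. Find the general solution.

Coefficient matrix A = [[-11, 5], [-13, 5]].
Characteristic polynomial det(A - λI) = λ^2 + 6λ + 10 = 0.
Eigenvalues λ = -3 ± i (complex conjugate pair).
For λ=-3+i: an eigenvector is (-1,-2) - i(-2,-3) = (-1 + 2i, -2 + 3i).
A real fundamental pair from Re and Im of e^((-3+i)t)v: X_1 = e^(-3t)(cos(t)·(-1,-2) + sin(t)·(-2,-3)), X_2 = e^(-3t)(sin(t)·(-1,-2) - cos(t)·(-2,-3)).
General solution: C_1X_1 + C_2X_2.

u(t) = -2C_1e^(-3t)sin(t) - C_1e^(-3t)cos(t) - C_2e^(-3t)sin(t) + 2C_2e^(-3t)cos(t), v(t) = -3C_1e^(-3t)sin(t) - 2C_1e^(-3t)cos(t) - 2C_2e^(-3t)sin(t) + 3C_2e^(-3t)cos(t)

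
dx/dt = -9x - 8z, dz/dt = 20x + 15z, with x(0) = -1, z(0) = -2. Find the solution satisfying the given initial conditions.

x(t) = 7e^(3t)sin(4t) - e^(3t)cos(4t), z(t) = -11e^(3t)sin(4t) - 2e^(3t)cos(4t)

Coefficient matrix A = [[-9, -8], [20, 15]].
Characteristic polynomial det(A - λI) = λ^2 - 6λ + 25 = 0.
Eigenvalues λ = 3 ± 4i (complex conjugate pair).
For λ=3+4i: an eigenvector is (1,-2) - i(1,-1) = (1 - i, -2 + i).
A real fundamental pair from Re and Im of e^((3+4i)t)v: X_1 = e^(3t)(cos(4t)·(1,-2) + sin(4t)·(1,-1)), X_2 = e^(3t)(sin(4t)·(1,-2) - cos(4t)·(1,-1)).
General solution: C_1X_1 + C_2X_2.
Applying x(0)=-1, z(0)=-2 gives C_1=3, C_2=4.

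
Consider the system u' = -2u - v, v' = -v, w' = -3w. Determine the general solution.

Coefficient matrix A = [[-2, -1, 0], [0, -1, 0], [0, 0, -3]].
det(A - λI) = 0 gives eigenvalues λ = -2, -1, -3.
For λ=-2: eigenvector (1,0,0).
For λ=-1: eigenvector (-1,1,0).
For λ=-3: eigenvector (0,0,1).
General solution: C_1e^(-2t)(1,0,0) + C_2e^(-t)(-1,1,0) + C_3e^(-3t)(0,0,1).

u(t) = C_1e^(-2t) - C_2e^(-t), v(t) = C_2e^(-t), w(t) = C_3e^(-3t)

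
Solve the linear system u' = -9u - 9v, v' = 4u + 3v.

Coefficient matrix A = [[-9, -9], [4, 3]].
Characteristic polynomial det(A - λI) = λ^2 + 6λ + 9 = 0.
Single eigenvalue λ = -3 with algebraic multiplicity 2.
Eigenvector v = (3,-2); generalized eigenvector w with (A-λI)w=v is (1,-1).
General solution: e^(-3t)[c_1·v + c_2·(t·v + w)].

u(t) = 3c_1e^(-3t) + 3c_2te^(-3t) + c_2e^(-3t), v(t) = -2c_1e^(-3t) - 2c_2te^(-3t) - c_2e^(-3t)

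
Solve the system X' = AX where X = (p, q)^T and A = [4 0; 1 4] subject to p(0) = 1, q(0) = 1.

Coefficient matrix A = [[4, 0], [1, 4]].
Characteristic polynomial det(A - λI) = λ^2 - 8λ + 16 = 0.
Single eigenvalue λ = 4 with algebraic multiplicity 2.
Eigenvector v = (0,1); generalized eigenvector w with (A-λI)w=v is (1,3).
General solution: e^(4t)[K_1·v + K_2·(t·v + w)].
Applying p(0)=1, q(0)=1 gives K_1=-2, K_2=1.

p(t) = e^(4t), q(t) = te^(4t) + e^(4t)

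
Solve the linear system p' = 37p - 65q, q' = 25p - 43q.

Coefficient matrix A = [[37, -65], [25, -43]].
Characteristic polynomial det(A - λI) = λ^2 + 6λ + 34 = 0.
Eigenvalues λ = -3 ± 5i (complex conjugate pair).
For λ=-3+5i: an eigenvector is (-2,-1) - i(-3,-2) = (-2 + 3i, -1 + 2i).
A real fundamental pair from Re and Im of e^((-3+5i)t)v: X_1 = e^(-3t)(cos(5t)·(-2,-1) + sin(5t)·(-3,-2)), X_2 = e^(-3t)(sin(5t)·(-2,-1) - cos(5t)·(-3,-2)).
General solution: K_1X_1 + K_2X_2.

p(t) = -3K_1e^(-3t)sin(5t) - 2K_1e^(-3t)cos(5t) - 2K_2e^(-3t)sin(5t) + 3K_2e^(-3t)cos(5t), q(t) = -2K_1e^(-3t)sin(5t) - K_1e^(-3t)cos(5t) - K_2e^(-3t)sin(5t) + 2K_2e^(-3t)cos(5t)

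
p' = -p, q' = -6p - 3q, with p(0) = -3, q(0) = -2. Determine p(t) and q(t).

Coefficient matrix A = [[-1, 0], [-6, -3]].
Characteristic polynomial det(A - λI) = λ^2 + 4λ + 3 = 0.
Eigenvalues λ = -3, -1.
For λ=-3: (A-λI) row 1 is [2, 0], so an eigenvector is (0, -1).
For λ=-1: (A-λI) row 2 is [-6, -2], so an eigenvector is (1, -3).
General solution: K_1e^(-3t)(0,-1) + K_2e^(-t)(1,-3).
Applying p(0)=-3, q(0)=-2 gives K_1=11, K_2=-3.

p(t) = -3e^(-t), q(t) = 9e^(-t) - 11e^(-3t)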